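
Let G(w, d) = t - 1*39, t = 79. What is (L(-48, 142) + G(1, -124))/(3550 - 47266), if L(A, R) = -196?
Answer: 13/3643 ≈ 0.0035685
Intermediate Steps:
G(w, d) = 40 (G(w, d) = 79 - 1*39 = 79 - 39 = 40)
(L(-48, 142) + G(1, -124))/(3550 - 47266) = (-196 + 40)/(3550 - 47266) = -156/(-43716) = -156*(-1/43716) = 13/3643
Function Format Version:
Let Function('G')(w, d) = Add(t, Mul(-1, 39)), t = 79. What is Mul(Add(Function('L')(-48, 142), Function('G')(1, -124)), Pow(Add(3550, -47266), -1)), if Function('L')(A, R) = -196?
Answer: Rational(13, 3643) ≈ 0.0035685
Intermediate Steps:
Function('G')(w, d) = 40 (Function('G')(w, d) = Add(79, Mul(-1, 39)) = Add(79, -39) = 40)
Mul(Add(Function('L')(-48, 142), Function('G')(1, -124)), Pow(Add(3550, -47266), -1)) = Mul(Add(-196, 40), Pow(Add(3550, -47266), -1)) = Mul(-156, Pow(-43716, -1)) = Mul(-156, Rational(-1, 43716)) = Rational(13, 3643)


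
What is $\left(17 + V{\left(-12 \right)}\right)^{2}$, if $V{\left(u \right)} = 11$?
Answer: $784$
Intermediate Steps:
$\left(17 + V{\left(-12 \right)}\right)^{2} = \left(17 + 11\right)^{2} = 28^{2} = 784$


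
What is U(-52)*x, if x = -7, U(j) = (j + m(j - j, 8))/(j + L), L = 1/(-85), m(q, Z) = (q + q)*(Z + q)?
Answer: -30940/4421 ≈ -6.9984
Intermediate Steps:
m(q, Z) = 2*q*(Z + q) (m(q, Z) = (2*q)*(Z + q) = 2*q*(Z + q))
L = -1/85 ≈ -0.011765
U(j) = j/(-1/85 + j) (U(j) = (j + 2*(j - j)*(8 + (j - j)))/(j - 1/85) = (j + 2*0*(8 + 0))/(-1/85 + j) = (j + 2*0*8)/(-1/85 + j) = (j + 0)/(-1/85 + j) = j/(-1/85 + j))
U(-52)*x = (85*(-52)/(-1 + 85*(-52)))*(-7) = (85*(-52)/(-1 - 4420))*(-7) = (85*(-52)/(-4421))*(-7) = (85*(-52)*(-1/4421))*(-7) = (4420/4421)*(-7) = -30940/4421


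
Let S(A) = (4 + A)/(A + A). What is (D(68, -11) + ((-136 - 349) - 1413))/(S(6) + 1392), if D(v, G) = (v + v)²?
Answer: 99588/8357 ≈ 11.917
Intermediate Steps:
S(A) = (4 + A)/(2*A) (S(A) = (4 + A)/((2*A)) = (4 + A)*(1/(2*A)) = (4 + A)/(2*A))
D(v, G) = 4*v² (D(v, G) = (2*v)² = 4*v²)
(D(68, -11) + ((-136 - 349) - 1413))/(S(6) + 1392) = (4*68² + ((-136 - 349) - 1413))/((½)*(4 + 6)/6 + 1392) = (4*4624 + (-485 - 1413))/((½)*(⅙)*10 + 1392) = (18496 - 1898)/(⅚ + 1392) = 16598/(8357/6) = 16598*(6/8357) = 99588/8357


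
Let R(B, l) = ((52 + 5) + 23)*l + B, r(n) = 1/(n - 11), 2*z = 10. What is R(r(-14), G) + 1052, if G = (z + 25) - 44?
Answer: -1701/25 ≈ -68.040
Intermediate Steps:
z = 5 (z = (1/2)*10 = 5)
G = -14 (G = (5 + 25) - 44 = 30 - 44 = -14)
r(n) = 1/(-11 + n)
R(B, l) = B + 80*l (R(B, l) = (57 + 23)*l + B = 80*l + B = B + 80*l)
R(r(-14), G) + 1052 = (1/(-11 - 14) + 80*(-14)) + 1052 = (1/(-25) - 1120) + 1052 = (-1/25 - 1120) + 1052 = -28001/25 + 1052 = -1701/25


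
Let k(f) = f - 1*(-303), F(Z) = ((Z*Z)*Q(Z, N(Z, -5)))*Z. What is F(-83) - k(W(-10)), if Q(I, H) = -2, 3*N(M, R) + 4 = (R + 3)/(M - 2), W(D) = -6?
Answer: 1143277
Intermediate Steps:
N(M, R) = -4/3 + (3 + R)/(3*(-2 + M)) (N(M, R) = -4/3 + ((R + 3)/(M - 2))/3 = -4/3 + ((3 + R)/(-2 + M))/3 = -4/3 + (3 + R)/(3*(-2 + M)))
F(Z) = -2*Z**3 (F(Z) = ((Z*Z)*(-2))*Z = (Z**2*(-2))*Z = (-2*Z**2)*Z = -2*Z**3)
k(f) = 303 + f (k(f) = f + 303 = 303 + f)
F(-83) - k(W(-10)) = -2*(-83)**3 - (303 - 6) = -2*(-571787) - 1*297 = 1143574 - 297 = 1143277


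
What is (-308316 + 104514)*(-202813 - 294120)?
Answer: 101275939266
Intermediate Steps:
(-308316 + 104514)*(-202813 - 294120) = -203802*(-496933) = 101275939266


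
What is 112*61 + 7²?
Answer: 6881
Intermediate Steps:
112*61 + 7² = 6832 + 49 = 6881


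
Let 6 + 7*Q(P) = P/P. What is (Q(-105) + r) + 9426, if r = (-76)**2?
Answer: 106409/7 ≈ 15201.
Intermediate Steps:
Q(P) = -5/7 (Q(P) = -6/7 + (P/P)/7 = -6/7 + (1/7)*1 = -6/7 + 1/7 = -5/7)
r = 5776
(Q(-105) + r) + 9426 = (-5/7 + 5776) + 9426 = 40427/7 + 9426 = 106409/7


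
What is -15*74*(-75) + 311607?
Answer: 394857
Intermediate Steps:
-15*74*(-75) + 311607 = -1110*(-75) + 311607 = 83250 + 311607 = 394857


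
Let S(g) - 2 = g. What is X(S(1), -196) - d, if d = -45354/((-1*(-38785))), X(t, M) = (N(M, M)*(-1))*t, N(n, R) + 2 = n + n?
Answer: 45889224/38785 ≈ 1183.2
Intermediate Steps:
N(n, R) = -2 + 2*n (N(n, R) = -2 + (n + n) = -2 + 2*n)
S(g) = 2 + g
X(t, M) = t*(2 - 2*M) (X(t, M) = ((-2 + 2*M)*(-1))*t = (2 - 2*M)*t = t*(2 - 2*M))
d = -45354/38785 ≈ -1.1694
X(S(1), -196) - d = 2*(2 + 1)*(1 - 1*(-196)) - 1*(-45354/38785) = 2*3*(1 + 196) + 45354/38785 = 2*3*197 + 45354/38785 = 1182 + 45354/38785 = 45889224/38785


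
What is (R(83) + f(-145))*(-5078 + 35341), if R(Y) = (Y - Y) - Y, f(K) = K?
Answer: -6899964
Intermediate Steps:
R(Y) = -Y (R(Y) = 0 - Y = -Y)
(R(83) + f(-145))*(-5078 + 35341) = (-1*83 - 145)*(-5078 + 35341) = (-83 - 145)*30263 = -228*30263 = -6899964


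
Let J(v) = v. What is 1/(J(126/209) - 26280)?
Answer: -209/5492394 ≈ -3.8053e-5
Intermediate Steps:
1/(J(126/209) - 26280) = 1/(126/209 - 26280) = 1/(-5492394/209) = -209/5492394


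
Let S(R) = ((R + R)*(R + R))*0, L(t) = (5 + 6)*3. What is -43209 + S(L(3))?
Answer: -43209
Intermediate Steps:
L(t) = 33 (L(t) = 11*3 = 33)
S(R) = 0 (S(R) = ((2*R)*(2*R))*0 = (4*R²)*0 = 0)
-43209 + S(L(3)) = -43209 + 0 = -43209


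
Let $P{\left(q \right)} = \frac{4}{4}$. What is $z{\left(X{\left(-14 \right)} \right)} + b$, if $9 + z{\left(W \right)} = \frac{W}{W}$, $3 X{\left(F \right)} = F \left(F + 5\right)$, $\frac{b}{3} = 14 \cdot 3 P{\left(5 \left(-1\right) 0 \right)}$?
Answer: $118$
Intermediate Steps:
$P{\left(q \right)} = 1$ ($P{\left(q \right)} = 4 \cdot \frac{1}{4} = 1$)
$b = 126$ ($b = 3 \cdot 14 \cdot 3 \cdot 1 = 3 \cdot 42 \cdot 1 = 3 \cdot 42 = 126$)
$X{\left(F \right)} = \frac{F \left(5 + F\right)}{3}$ ($X{\left(F \right)} = \frac{F \left(F + 5\right)}{3} = \frac{F \left(5 + F\right)}{3}$)
$z{\left(W \right)} = -8$ ($z{\left(W \right)} = -9 + \frac{W}{W} = -9 + 1 = -8$)
$z{\left(X{\left(-14 \right)} \right)} + b = -8 + 126 = 118$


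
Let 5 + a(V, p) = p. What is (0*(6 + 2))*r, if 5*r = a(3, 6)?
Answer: 0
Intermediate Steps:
a(V, p) = -5 + p
r = ⅕ (r = (-5 + 6)/5 = (⅕)*1 = ⅕ ≈ 0.20000)
(0*(6 + 2))*r = (0*(6 + 2))*(⅕) = (0*8)*(⅕) = 0*(⅕) = 0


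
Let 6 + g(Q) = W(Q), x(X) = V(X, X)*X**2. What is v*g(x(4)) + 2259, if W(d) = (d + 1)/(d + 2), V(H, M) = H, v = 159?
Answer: 32155/22 ≈ 1461.6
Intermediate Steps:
x(X) = X**3 (x(X) = X*X**2 = X**3)
W(d) = (1 + d)/(2 + d)
g(Q) = -6 + (1 + Q)/(2 + Q)
v*g(x(4)) + 2259 = 159*((-11 - 5*4**3)/(2 + 4**3)) + 2259 = 159*((-11 - 5*64)/(2 + 64)) + 2259 = 159*((-11 - 320)/66) + 2259 = 159*((1/66)*(-331)) + 2259 = 159*(-331/66) + 2259 = -17543/22 + 2259 = 32155/22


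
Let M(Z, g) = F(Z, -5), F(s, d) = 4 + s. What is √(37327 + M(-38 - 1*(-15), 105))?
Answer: 2*√9327 ≈ 193.15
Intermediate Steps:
M(Z, g) = 4 + Z
√(37327 + M(-38 - 1*(-15), 105)) = √(37327 + (4 + (-38 - 1*(-15)))) = √(37327 + (4 + (-38 + 15))) = √(37327 + (4 - 23)) = √(37327 - 19) = √37308 = 2*√9327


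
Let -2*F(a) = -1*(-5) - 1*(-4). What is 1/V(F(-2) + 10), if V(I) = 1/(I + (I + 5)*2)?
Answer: 53/2 ≈ 26.500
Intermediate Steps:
F(a) = -9/2 (F(a) = -(-1*(-5) - 1*(-4))/2 = -(5 + 4)/2 = -½*9 = -9/2)
V(I) = 1/(10 + 3*I) (V(I) = 1/(I + (5 + I)*2) = 1/(I + (10 + 2*I)) = 1/(10 + 3*I))
1/V(F(-2) + 10) = 1/(1/(10 + 3*(-9/2 + 10))) = 1/(1/(10 + 3*(11/2))) = 1/(1/(10 + 33/2)) = 1/(1/(53/2)) = 1/(2/53) = 53/2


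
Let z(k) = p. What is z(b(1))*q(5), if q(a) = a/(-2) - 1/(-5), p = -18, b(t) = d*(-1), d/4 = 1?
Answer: 207/5 ≈ 41.400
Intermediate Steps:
d = 4 (d = 4*1 = 4)
b(t) = -4 (b(t) = 4*(-1) = -4)
z(k) = -18
q(a) = ⅕ - a/2 (q(a) = a*(-½) - 1*(-⅕) = -a/2 + ⅕ = ⅕ - a/2)
z(b(1))*q(5) = -18*(⅕ - ½*5) = -18*(⅕ - 5/2) = -18*(-23/10) = 207/5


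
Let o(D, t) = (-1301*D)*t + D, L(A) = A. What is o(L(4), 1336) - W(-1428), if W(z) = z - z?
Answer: -6952540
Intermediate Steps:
W(z) = 0
o(D, t) = D - 1301*D*t (o(D, t) = -1301*D*t + D = D - 1301*D*t)
o(L(4), 1336) - W(-1428) = 4*(1 - 1301*1336) - 1*0 = 4*(1 - 1738136) + 0 = 4*(-1738135) + 0 = -6952540 + 0 = -6952540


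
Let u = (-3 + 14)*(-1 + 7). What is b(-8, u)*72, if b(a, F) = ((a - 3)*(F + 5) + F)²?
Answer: 36808200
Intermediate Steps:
u = 66 (u = 11*6 = 66)
b(a, F) = (F + (-3 + a)*(5 + F))² (b(a, F) = ((-3 + a)*(5 + F) + F)² = (F + (-3 + a)*(5 + F))²)
b(-8, u)*72 = (-15 - 2*66 + 5*(-8) + 66*(-8))²*72 = (-15 - 132 - 40 - 528)²*72 = (-715)²*72 = 511225*72 = 36808200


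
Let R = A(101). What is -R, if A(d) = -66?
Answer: 66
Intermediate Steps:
R = -66
-R = -1*(-66) = 66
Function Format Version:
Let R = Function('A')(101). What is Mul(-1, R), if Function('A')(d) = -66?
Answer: 66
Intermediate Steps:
R = -66
Mul(-1, R) = Mul(-1, -66) = 66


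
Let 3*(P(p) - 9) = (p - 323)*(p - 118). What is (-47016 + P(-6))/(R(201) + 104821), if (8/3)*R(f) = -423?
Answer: -801800/2511897 ≈ -0.31920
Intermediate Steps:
P(p) = 9 + (-323 + p)*(-118 + p)/3 (P(p) = 9 + ((p - 323)*(p - 118))/3 = 9 + ((-323 + p)*(-118 + p))/3 = 9 + (-323 + p)*(-118 + p)/3)
R(f) = -1269/8 (R(f) = (3/8)*(-423) = -1269/8)
(-47016 + P(-6))/(R(201) + 104821) = (-47016 + (38141/3 - 147*(-6) + (⅓)*(-6)²))/(-1269/8 + 104821) = (-47016 + (38141/3 + 882 + (⅓)*36))/(837299/8) = (-47016 + (38141/3 + 882 + 12))*(8/837299) = (-47016 + 40823/3)*(8/837299) = -100225/3*8/837299 = -801800/2511897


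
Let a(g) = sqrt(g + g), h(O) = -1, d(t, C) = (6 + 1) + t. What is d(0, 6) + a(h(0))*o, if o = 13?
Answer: 7 + 13*I*sqrt(2) ≈ 7.0 + 18.385*I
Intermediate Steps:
d(t, C) = 7 + t
a(g) = sqrt(2)*sqrt(g) (a(g) = sqrt(2*g) = sqrt(2)*sqrt(g))
d(0, 6) + a(h(0))*o = (7 + 0) + (sqrt(2)*sqrt(-1))*13 = 7 + (sqrt(2)*I)*13 = 7 + (I*sqrt(2))*13 = 7 + 13*I*sqrt(2)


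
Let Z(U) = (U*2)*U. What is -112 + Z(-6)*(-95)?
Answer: -6952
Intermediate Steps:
Z(U) = 2*U² (Z(U) = (2*U)*U = 2*U²)
-112 + Z(-6)*(-95) = -112 + (2*(-6)²)*(-95) = -112 + (2*36)*(-95) = -112 + 72*(-95) = -112 - 6840 = -6952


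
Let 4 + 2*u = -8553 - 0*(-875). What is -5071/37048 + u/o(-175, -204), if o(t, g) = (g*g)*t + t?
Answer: -3343041487/24529059800 ≈ -0.13629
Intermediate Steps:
o(t, g) = t + t*g² (o(t, g) = g²*t + t = t*g² + t = t + t*g²)
u = -8557/2 (u = -2 + (-8553 - 0*(-875))/2 = -2 + (-8553 - 1*0)/2 = -2 + (-8553 + 0)/2 = -2 + (½)*(-8553) = -2 - 8553/2 = -8557/2 ≈ -4278.5)
-5071/37048 + u/o(-175, -204) = -5071/37048 - 8557*(-1/(175*(1 + (-204)²)))/2 = -5071*1/37048 - 8557*(-1/(175*(1 + 41616)))/2 = -461/3368 - 8557/(2*((-175*41617))) = -461/3368 - 8557/2/(-7282975) = -461/3368 - 8557/2*(-1/7282975) = -461/3368 + 8557/14565950 = -3343041487/24529059800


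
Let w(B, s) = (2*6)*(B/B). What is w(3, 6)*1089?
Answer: 13068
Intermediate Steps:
w(B, s) = 12 (w(B, s) = 12*1 = 12)
w(3, 6)*1089 = 12*1089 = 13068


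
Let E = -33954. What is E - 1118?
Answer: -35072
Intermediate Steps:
E - 1118 = -33954 - 1118 = -35072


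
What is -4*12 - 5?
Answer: -53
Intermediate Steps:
-4*12 - 5 = -48 - 5 = -53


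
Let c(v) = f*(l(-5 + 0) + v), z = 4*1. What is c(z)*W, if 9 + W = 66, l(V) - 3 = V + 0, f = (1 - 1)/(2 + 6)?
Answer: 0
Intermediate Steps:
f = 0 (f = 0/8 = 0*(⅛) = 0)
l(V) = 3 + V (l(V) = 3 + (V + 0) = 3 + V)
z = 4
c(v) = 0 (c(v) = 0*((3 + (-5 + 0)) + v) = 0*((3 - 5) + v) = 0*(-2 + v) = 0)
W = 57 (W = -9 + 66 = 57)
c(z)*W = 0*57 = 0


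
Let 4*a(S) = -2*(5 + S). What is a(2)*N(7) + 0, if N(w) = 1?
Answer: -7/2 ≈ -3.5000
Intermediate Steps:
a(S) = -5/2 - S/2 (a(S) = (-2*(5 + S))/4 = (-10 - 2*S)/4 = -5/2 - S/2)
a(2)*N(7) + 0 = (-5/2 - ½*2)*1 + 0 = (-5/2 - 1)*1 + 0 = -7/2*1 + 0 = -7/2 + 0 = -7/2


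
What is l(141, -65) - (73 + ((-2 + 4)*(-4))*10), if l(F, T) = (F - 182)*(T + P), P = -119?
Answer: 7551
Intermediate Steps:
l(F, T) = (-182 + F)*(-119 + T) (l(F, T) = (F - 182)*(T - 119) = (-182 + F)*(-119 + T))
l(141, -65) - (73 + ((-2 + 4)*(-4))*10) = (21658 - 182*(-65) - 119*141 + 141*(-65)) - (73 + ((-2 + 4)*(-4))*10) = (21658 + 11830 - 16779 - 9165) - (73 + (2*(-4))*10) = 7544 - (73 - 8*10) = 7544 - (73 - 80) = 7544 - 1*(-7) = 7544 + 7 = 7551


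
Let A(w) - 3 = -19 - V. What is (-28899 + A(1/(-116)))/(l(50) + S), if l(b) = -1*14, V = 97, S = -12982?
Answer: 7253/3249 ≈ 2.2324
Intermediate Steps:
l(b) = -14
A(w) = -113 (A(w) = 3 + (-19 - 1*97) = 3 + (-19 - 97) = 3 - 116 = -113)
(-28899 + A(1/(-116)))/(l(50) + S) = (-28899 - 113)/(-14 - 12982) = -29012/(-12996) = -29012*(-1/12996) = 7253/3249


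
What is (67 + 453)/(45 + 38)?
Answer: 520/83 ≈ 6.2651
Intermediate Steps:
(67 + 453)/(45 + 38) = 520/83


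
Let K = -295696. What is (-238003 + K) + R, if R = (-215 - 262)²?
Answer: -306170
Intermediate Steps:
R = 227529 (R = (-477)² = 227529)
(-238003 + K) + R = (-238003 - 295696) + 227529 = -533699 + 227529 = -306170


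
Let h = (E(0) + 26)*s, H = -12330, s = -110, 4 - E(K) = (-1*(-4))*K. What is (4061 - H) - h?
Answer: 19691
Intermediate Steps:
E(K) = 4 - 4*K (E(K) = 4 - (-1*(-4))*K = 4 - 4*K)
h = -3300 (h = ((4 - 4*0) + 26)*(-110) = ((4 + 0) + 26)*(-110) = (4 + 26)*(-110) = 30*(-110) = -3300)
(4061 - H) - h = (4061 - 1*(-12330)) - 1*(-3300) = (4061 + 12330) + 3300 = 16391 + 3300 = 19691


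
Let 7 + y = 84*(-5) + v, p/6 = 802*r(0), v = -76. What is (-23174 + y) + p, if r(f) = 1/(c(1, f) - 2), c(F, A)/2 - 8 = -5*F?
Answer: -22474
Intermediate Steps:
c(F, A) = 16 - 10*F (c(F, A) = 16 + 2*(-5*F) = 16 - 10*F)
r(f) = ¼ (r(f) = 1/((16 - 10*1) - 2) = 1/((16 - 10) - 2) = 1/(6 - 2) = 1/4 = ¼)
p = 1203 (p = 6*(802*(¼)) = 6*(401/2) = 1203)
y = -503 (y = -7 + (84*(-5) - 76) = -7 + (-420 - 76) = -7 - 496 = -503)
(-23174 + y) + p = (-23174 - 503) + 1203 = -23677 + 1203 = -22474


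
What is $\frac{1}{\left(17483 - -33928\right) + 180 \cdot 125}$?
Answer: $\frac{1}{73911} \approx 1.353 \cdot 10^{-5}$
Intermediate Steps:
$\frac{1}{\left(17483 - -33928\right) + 180 \cdot 125} = \frac{1}{\left(17483 + 33928\right) + 22500} = \frac{1}{51411 + 22500} = \frac{1}{73911}$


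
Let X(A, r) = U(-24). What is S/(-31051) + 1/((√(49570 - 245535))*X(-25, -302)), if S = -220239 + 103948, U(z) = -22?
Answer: 116291/31051 + I*√195965/4311230 ≈ 3.7452 + 0.00010268*I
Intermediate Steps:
X(A, r) = -22
S = -116291
S/(-31051) + 1/((√(49570 - 245535))*X(-25, -302)) = -116291/(-31051) + 1/(√(49570 - 245535)*(-22)) = -116291*(-1/31051) - 1/22/√(-195965) = 116291/31051 - 1/22/(I*√195965) = 116291/31051 - I*√195965/195965*(-1/22) = 116291/31051 + I*√195965/4311230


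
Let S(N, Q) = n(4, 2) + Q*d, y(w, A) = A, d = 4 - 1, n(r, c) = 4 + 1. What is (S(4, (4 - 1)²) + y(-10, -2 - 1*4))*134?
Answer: 3484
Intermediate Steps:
n(r, c) = 5
d = 3
S(N, Q) = 5 + 3*Q (S(N, Q) = 5 + Q*3 = 5 + 3*Q)
(S(4, (4 - 1)²) + y(-10, -2 - 1*4))*134 = ((5 + 3*(4 - 1)²) + (-2 - 1*4))*134 = ((5 + 3*3²) + (-2 - 4))*134 = ((5 + 3*9) - 6)*134 = ((5 + 27) - 6)*134 = (32 - 6)*134 = 26*134 = 3484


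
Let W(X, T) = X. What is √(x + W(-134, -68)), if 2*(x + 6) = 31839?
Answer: √63118/2 ≈ 125.62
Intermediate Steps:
x = 31827/2 (x = -6 + (½)*31839 = -6 + 31839/2 = 31827/2 ≈ 15914.)
√(x + W(-134, -68)) = √(31827/2 - 134) = √(31559/2) = √63118/2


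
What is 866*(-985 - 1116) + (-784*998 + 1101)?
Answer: -2600797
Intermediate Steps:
866*(-985 - 1116) + (-784*998 + 1101) = 866*(-2101) + (-782432 + 1101) = -1819466 - 781331 = -2600797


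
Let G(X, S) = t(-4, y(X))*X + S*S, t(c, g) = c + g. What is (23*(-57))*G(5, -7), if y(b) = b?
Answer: -70794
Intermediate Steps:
G(X, S) = S² + X*(-4 + X) (G(X, S) = (-4 + X)*X + S*S = X*(-4 + X) + S² = S² + X*(-4 + X))
(23*(-57))*G(5, -7) = (23*(-57))*((-7)² + 5*(-4 + 5)) = -1311*(49 + 5*1) = -1311*(49 + 5) = -1311*54 = -70794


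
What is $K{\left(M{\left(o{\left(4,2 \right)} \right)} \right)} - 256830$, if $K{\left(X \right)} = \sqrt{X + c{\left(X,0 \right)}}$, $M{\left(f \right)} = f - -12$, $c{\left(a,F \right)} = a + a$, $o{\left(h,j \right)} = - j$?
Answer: $-256830 + \sqrt{30} \approx -2.5682 \cdot 10^{5}$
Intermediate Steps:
$c{\left(a,F \right)} = 2 a$
$M{\left(f \right)} = 12 + f$ ($M{\left(f \right)} = f + 12 = 12 + f$)
$K{\left(X \right)} = \sqrt{3} \sqrt{X}$ ($K{\left(X \right)} = \sqrt{X + 2 X} = \sqrt{3 X} = \sqrt{3} \sqrt{X}$)
$K{\left(M{\left(o{\left(4,2 \right)} \right)} \right)} - 256830 = \sqrt{3} \sqrt{12 - 2} - 256830 = \sqrt{3} \sqrt{10} - 256830 = \sqrt{30} - 256830 = -256830 + \sqrt{30}$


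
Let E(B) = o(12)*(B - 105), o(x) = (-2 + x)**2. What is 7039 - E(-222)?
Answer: 39739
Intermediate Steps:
E(B) = -10500 + 100*B (E(B) = (-2 + 12)**2*(B - 105) = 10**2*(-105 + B) = 100*(-105 + B) = -10500 + 100*B)
7039 - E(-222) = 7039 - (-10500 + 100*(-222)) = 7039 - (-10500 - 22200) = 7039 - 1*(-32700) = 7039 + 32700 = 39739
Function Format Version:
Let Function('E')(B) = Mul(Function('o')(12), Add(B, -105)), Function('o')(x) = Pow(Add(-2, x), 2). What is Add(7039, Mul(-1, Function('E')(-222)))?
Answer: 39739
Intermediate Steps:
Function('E')(B) = Add(-10500, Mul(100, B)) (Function('E')(B) = Mul(Pow(Add(-2, 12), 2), Add(B, -105)) = Mul(Pow(10, 2), Add(-105, B)) = Mul(100, Add(-105, B)) = Add(-10500, Mul(100, B)))
Add(7039, Mul(-1, Function('E')(-222))) = Add(7039, Mul(-1, Add(-10500, Mul(100, -222)))) = Add(7039, Mul(-1, Add(-10500, -22200))) = Add(7039, Mul(-1, -32700)) = Add(7039, 32700) = 39739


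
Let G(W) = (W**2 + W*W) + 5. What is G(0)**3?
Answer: 125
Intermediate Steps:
G(W) = 5 + 2*W**2 (G(W) = (W**2 + W**2) + 5 = 2*W**2 + 5 = 5 + 2*W**2)
G(0)**3 = (5 + 2*0**2)**3 = (5 + 2*0)**3 = (5 + 0)**3 = 5**3 = 125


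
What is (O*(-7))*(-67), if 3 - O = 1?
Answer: 938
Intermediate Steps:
O = 2 (O = 3 - 1*1 = 3 - 1 = 2)
(O*(-7))*(-67) = (2*(-7))*(-67) = -14*(-67) = 938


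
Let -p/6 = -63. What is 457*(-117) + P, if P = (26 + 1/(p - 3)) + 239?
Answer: -19951499/375 ≈ -53204.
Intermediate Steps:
p = 378 (p = -6*(-63) = 378)
P = 99376/375 (P = (26 + 1/(378 - 3)) + 239 = (26 + 1/375) + 239 = 9751/375 + 239 = 99376/375 ≈ 265.00)
457*(-117) + P = 457*(-117) + 99376/375 = -53469 + 99376/375 = -19951499/375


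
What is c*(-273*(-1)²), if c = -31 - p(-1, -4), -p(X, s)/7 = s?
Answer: 16107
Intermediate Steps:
p(X, s) = -7*s
c = -59 (c = -31 - (-7)*(-4) = -31 - 1*28 = -31 - 28 = -59)
c*(-273*(-1)²) = -(-16107)*(-1)² = -(-16107) = -59*(-273) = 16107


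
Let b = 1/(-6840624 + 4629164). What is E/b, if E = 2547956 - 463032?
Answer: -4610726029040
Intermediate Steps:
b = -1/2211460 (b = 1/(-2211460) = -1/2211460 ≈ -4.5219e-7)
E = 2084924
E/b = 2084924/(-1/2211460) = 2084924*(-2211460) = -4610726029040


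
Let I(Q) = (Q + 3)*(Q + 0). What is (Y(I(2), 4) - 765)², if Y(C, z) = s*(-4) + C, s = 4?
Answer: 594441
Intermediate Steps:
I(Q) = Q*(3 + Q) (I(Q) = (3 + Q)*Q = Q*(3 + Q))
Y(C, z) = -16 + C (Y(C, z) = 4*(-4) + C = -16 + C)
(Y(I(2), 4) - 765)² = ((-16 + 2*(3 + 2)) - 765)² = ((-16 + 2*5) - 765)² = ((-16 + 10) - 765)² = (-6 - 765)² = (-771)² = 594441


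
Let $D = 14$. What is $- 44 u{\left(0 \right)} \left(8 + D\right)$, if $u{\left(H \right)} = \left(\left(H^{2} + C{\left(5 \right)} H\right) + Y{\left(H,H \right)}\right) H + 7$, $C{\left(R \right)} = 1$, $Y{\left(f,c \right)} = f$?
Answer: $-6776$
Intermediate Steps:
$u{\left(H \right)} = 7 + H \left(H^{2} + 2 H\right)$ ($u{\left(H \right)} = \left(\left(H^{2} + 1 H\right) + H\right) H + 7 = \left(\left(H^{2} + H\right) + H\right) H + 7 = \left(\left(H + H^{2}\right) + H\right) H + 7 = \left(H^{2} + 2 H\right) H + 7 = H \left(H^{2} + 2 H\right) + 7 = 7 + H \left(H^{2} + 2 H\right)$)
$- 44 u{\left(0 \right)} \left(8 + D\right) = - 44 \left(7 + 0^{3} + 2 \cdot 0^{2}\right) \left(8 + 14\right) = - 44 \left(7 + 0 + 2 \cdot 0\right) 22 = - 44 \left(7 + 0 + 0\right) 22 = \left(-44\right) 7 \cdot 22 = \left(-308\right) 22 = -6776$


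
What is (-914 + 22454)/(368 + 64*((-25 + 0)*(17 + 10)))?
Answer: -5385/10708 ≈ -0.50290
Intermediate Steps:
(-914 + 22454)/(368 + 64*((-25 + 0)*(17 + 10))) = 21540/(368 + 64*(-25*27)) = 21540/(368 + 64*(-675)) = 21540/(368 - 43200) = 21540/(-42832) = 21540*(-1/42832) = -5385/10708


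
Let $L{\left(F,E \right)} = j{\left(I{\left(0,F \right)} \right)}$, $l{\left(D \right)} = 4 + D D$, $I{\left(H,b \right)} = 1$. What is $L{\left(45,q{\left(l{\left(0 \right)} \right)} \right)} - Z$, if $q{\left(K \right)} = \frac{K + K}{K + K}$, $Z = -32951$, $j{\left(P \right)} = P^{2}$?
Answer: $32952$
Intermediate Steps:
$l{\left(D \right)} = 4 + D^{2}$
$q{\left(K \right)} = 1$ ($q{\left(K \right)} = \frac{2 K}{2 K} = 2 K \frac{1}{2 K} = 1$)
$L{\left(F,E \right)} = 1$ ($L{\left(F,E \right)} = 1^{2} = 1$)
$L{\left(45,q{\left(l{\left(0 \right)} \right)} \right)} - Z = 1 - -32951 = 1 + 32951 = 32952$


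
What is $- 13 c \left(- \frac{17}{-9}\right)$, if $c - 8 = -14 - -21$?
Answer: $- \frac{1105}{3} \approx -368.33$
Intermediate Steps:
$c = 15$ ($c = 8 - -7 = 8 + \left(-14 + 21\right) = 8 + 7 = 15$)
$- 13 c \left(- \frac{17}{-9}\right) = \left(-13\right) 15 \left(- \frac{17}{-9}\right) = - 195 \left(\left(-17\right) \left(- \frac{1}{9}\right)\right) = \left(-195\right) \frac{17}{9} = - \frac{1105}{3}$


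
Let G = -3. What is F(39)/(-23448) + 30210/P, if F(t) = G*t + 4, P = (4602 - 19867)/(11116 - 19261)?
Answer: 1153925431309/71586744 ≈ 16119.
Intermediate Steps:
P = 3053/1629 (P = -15265/(-8145) = -15265*(-1/8145) = 3053/1629 ≈ 1.8742)
F(t) = 4 - 3*t (F(t) = -3*t + 4 = 4 - 3*t)
F(39)/(-23448) + 30210/P = (4 - 3*39)/(-23448) + 30210/(3053/1629) = (4 - 117)*(-1/23448) + 30210*(1629/3053) = -113*(-1/23448) + 49212090/3053 = 113/23448 + 49212090/3053 = 1153925431309/71586744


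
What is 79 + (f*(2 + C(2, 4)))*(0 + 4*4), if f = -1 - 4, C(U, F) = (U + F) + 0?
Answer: -561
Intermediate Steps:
C(U, F) = F + U (C(U, F) = (F + U) + 0 = F + U)
f = -5
79 + (f*(2 + C(2, 4)))*(0 + 4*4) = 79 + (-5*(2 + (4 + 2)))*(0 + 4*4) = 79 + (-5*(2 + 6))*(0 + 16) = 79 - 5*8*16 = 79 - 40*16 = 79 - 640 = -561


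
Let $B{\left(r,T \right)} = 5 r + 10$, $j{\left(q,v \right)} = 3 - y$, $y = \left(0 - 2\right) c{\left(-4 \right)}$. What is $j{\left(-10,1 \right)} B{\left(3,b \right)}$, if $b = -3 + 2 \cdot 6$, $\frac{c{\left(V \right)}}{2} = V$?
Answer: $-325$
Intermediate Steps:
$c{\left(V \right)} = 2 V$
$y = 16$ ($y = \left(0 - 2\right) 2 \left(-4\right) = \left(-2\right) \left(-8\right) = 16$)
$b = 9$ ($b = -3 + 12 = 9$)
$j{\left(q,v \right)} = -13$ ($j{\left(q,v \right)} = 3 - 16 = -13$)
$B{\left(r,T \right)} = 10 + 5 r$
$j{\left(-10,1 \right)} B{\left(3,b \right)} = - 13 \left(10 + 5 \cdot 3\right) = - 13 \left(10 + 15\right) = \left(-13\right) 25 = -325$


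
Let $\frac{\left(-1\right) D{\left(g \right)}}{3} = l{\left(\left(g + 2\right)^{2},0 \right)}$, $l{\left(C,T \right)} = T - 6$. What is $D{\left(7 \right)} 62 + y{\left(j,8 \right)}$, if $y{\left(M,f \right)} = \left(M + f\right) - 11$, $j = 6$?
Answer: $1119$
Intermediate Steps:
$l{\left(C,T \right)} = -6 + T$ ($l{\left(C,T \right)} = T - 6 = -6 + T$)
$D{\left(g \right)} = 18$ ($D{\left(g \right)} = - 3 \left(-6 + 0\right) = \left(-3\right) \left(-6\right) = 18$)
$y{\left(M,f \right)} = -11 + M + f$
$D{\left(7 \right)} 62 + y{\left(j,8 \right)} = 18 \cdot 62 + \left(-11 + 6 + 8\right) = 1116 + 3 = 1119$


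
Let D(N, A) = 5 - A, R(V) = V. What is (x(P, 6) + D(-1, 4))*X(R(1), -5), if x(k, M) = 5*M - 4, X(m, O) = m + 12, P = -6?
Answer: 351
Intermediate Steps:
X(m, O) = 12 + m
x(k, M) = -4 + 5*M
(x(P, 6) + D(-1, 4))*X(R(1), -5) = ((-4 + 5*6) + (5 - 1*4))*(12 + 1) = ((-4 + 30) + (5 - 4))*13 = (26 + 1)*13 = 27*13 = 351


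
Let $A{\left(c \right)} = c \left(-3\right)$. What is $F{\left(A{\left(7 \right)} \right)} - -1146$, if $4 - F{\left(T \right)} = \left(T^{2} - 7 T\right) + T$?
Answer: $583$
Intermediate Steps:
$A{\left(c \right)} = - 3 c$
$F{\left(T \right)} = 4 - T^{2} + 6 T$ ($F{\left(T \right)} = 4 - \left(\left(T^{2} - 7 T\right) + T\right) = 4 - \left(T^{2} - 6 T\right) = 4 - T^{2} + 6 T$)
$F{\left(A{\left(7 \right)} \right)} - -1146 = \left(4 - \left(\left(-3\right) 7\right)^{2} + 6 \left(\left(-3\right) 7\right)\right) - -1146 = \left(4 - \left(-21\right)^{2} + 6 \left(-21\right)\right) + 1146 = \left(4 - 441 - 126\right) + 1146 = -563 + 1146 = 583$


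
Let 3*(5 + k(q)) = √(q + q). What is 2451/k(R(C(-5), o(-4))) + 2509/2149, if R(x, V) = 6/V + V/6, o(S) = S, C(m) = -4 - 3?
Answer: (-47291886*I + 2509*√39)/(2149*(√39 + 45*I)) ≈ -479.77 - 66.743*I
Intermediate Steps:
C(m) = -7
R(x, V) = 6/V + V/6 (R(x, V) = 6/V + V*(⅙) = 6/V + V/6)
k(q) = -5 + √2*√q/3 (k(q) = -5 + √(q + q)/3 = -5 + √(2*q)/3 = -5 + (√2*√q)/3 = -5 + √2*√q/3)
2451/k(R(C(-5), o(-4))) + 2509/2149 = 2451/(-5 + √2*√(6/(-4) + (⅙)*(-4))/3) + 2509/2149 = 2451/(-5 + √2*√(6*(-¼) - ⅔)/3) + 2509*(1/2149) = 2451/(-5 + √2*√(-3/2 - ⅔)/3) + 2509/2149 = 2451/(-5 + √2*√(-13/6)/3) + 2509/2149 = 2451/(-5 + √2*(I*√78/6)/3) + 2509/2149 = 2451/(-5 + I*√39/9) + 2509/2149 = 2509/2149 + 2451/(-5 + I*√39/9)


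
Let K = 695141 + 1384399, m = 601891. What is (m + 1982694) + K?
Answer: 4664125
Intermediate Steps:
K = 2079540
(m + 1982694) + K = (601891 + 1982694) + 2079540 = 2584585 + 2079540 = 4664125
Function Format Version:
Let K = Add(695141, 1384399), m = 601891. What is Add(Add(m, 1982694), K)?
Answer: 4664125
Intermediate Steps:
K = 2079540
Add(Add(m, 1982694), K) = Add(Add(601891, 1982694), 2079540) = Add(2584585, 2079540) = 4664125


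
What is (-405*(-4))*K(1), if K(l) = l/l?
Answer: 1620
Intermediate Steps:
K(l) = 1
(-405*(-4))*K(1) = -405*(-4)*1 = -45*(-36)*1 = 1620*1 = 1620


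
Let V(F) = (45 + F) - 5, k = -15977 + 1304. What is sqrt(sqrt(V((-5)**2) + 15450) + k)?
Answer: sqrt(-14673 + sqrt(15515)) ≈ 120.62*I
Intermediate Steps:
k = -14673
V(F) = 40 + F
sqrt(sqrt(V((-5)**2) + 15450) + k) = sqrt(sqrt((40 + (-5)**2) + 15450) - 14673) = sqrt(sqrt((40 + 25) + 15450) - 14673) = sqrt(sqrt(65 + 15450) - 14673) = sqrt(sqrt(15515) - 14673) = sqrt(-14673 + sqrt(15515))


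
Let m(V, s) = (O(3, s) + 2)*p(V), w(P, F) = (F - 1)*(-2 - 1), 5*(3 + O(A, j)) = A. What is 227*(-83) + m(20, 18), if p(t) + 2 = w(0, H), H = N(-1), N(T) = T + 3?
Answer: -18839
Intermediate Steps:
N(T) = 3 + T
H = 2 (H = 3 - 1 = 2)
O(A, j) = -3 + A/5
w(P, F) = 3 - 3*F (w(P, F) = (-1 + F)*(-3) = 3 - 3*F)
p(t) = -5 (p(t) = -2 + (3 - 3*2) = -2 + (3 - 6) = -2 - 3 = -5)
m(V, s) = 2 (m(V, s) = ((-3 + (⅕)*3) + 2)*(-5) = ((-3 + ⅗) + 2)*(-5) = (-12/5 + 2)*(-5) = -⅖*(-5) = 2)
227*(-83) + m(20, 18) = 227*(-83) + 2 = -18841 + 2 = -18839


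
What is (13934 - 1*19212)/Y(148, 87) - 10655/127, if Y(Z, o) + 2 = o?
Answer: -1575981/10795 ≈ -145.99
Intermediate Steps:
Y(Z, o) = -2 + o
(13934 - 1*19212)/Y(148, 87) - 10655/127 = (13934 - 1*19212)/(-2 + 87) - 10655/127 = (13934 - 19212)/85 - 10655*1/127 = -5278*1/85 - 10655/127 = -5278/85 - 10655/127 = -1575981/10795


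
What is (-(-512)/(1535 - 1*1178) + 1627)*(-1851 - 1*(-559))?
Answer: -44182676/21 ≈ -2.1039e+6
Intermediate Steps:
(-(-512)/(1535 - 1*1178) + 1627)*(-1851 - 1*(-559)) = (-(-512)/(1535 - 1178) + 1627)*(-1851 + 559) = (-(-512)/357 + 1627)*(-1292) = (-1*(-512/357) + 1627)*(-1292) = (512/357 + 1627)*(-1292) = (581351/357)*(-1292) = -44182676/21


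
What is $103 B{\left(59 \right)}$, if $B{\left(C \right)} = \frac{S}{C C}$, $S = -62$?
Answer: $- \frac{6386}{3481} \approx -1.8345$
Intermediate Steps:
$B{\left(C \right)} = - \frac{62}{C^{2}}$ ($B{\left(C \right)} = - \frac{62}{C C} = - \frac{62}{C^{2}}$)
$103 B{\left(59 \right)} = 103 \left(- \frac{62}{3481}\right) = - \frac{6386}{3481}$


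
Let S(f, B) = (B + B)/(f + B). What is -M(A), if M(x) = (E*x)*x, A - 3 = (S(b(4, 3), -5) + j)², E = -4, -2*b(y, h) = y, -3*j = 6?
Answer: 106276/2401 ≈ 44.263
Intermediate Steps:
j = -2 (j = -⅓*6 = -2)
b(y, h) = -y/2
S(f, B) = 2*B/(B + f) (S(f, B) = (2*B)/(B + f) = 2*B/(B + f))
A = 163/49 (A = 3 + (2*(-5)/(-5 - ½*4) - 2)² = 3 + (2*(-5)/(-5 - 2) - 2)² = 3 + (2*(-5)/(-7) - 2)² = 3 + (2*(-5)*(-⅐) - 2)² = 3 + (10/7 - 2)² = 3 + (-4/7)² = 3 + 16/49 = 163/49 ≈ 3.3265)
M(x) = -4*x² (M(x) = (-4*x)*x = -4*x²)
-M(A) = -(-4)*(163/49)² = -(-4)*26569/2401 = -1*(-106276/2401) = 106276/2401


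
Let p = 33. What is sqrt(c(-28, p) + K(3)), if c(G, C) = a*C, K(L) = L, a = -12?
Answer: I*sqrt(393) ≈ 19.824*I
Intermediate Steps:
c(G, C) = -12*C
sqrt(c(-28, p) + K(3)) = sqrt(-12*33 + 3) = sqrt(-396 + 3) = sqrt(-393) = I*sqrt(393)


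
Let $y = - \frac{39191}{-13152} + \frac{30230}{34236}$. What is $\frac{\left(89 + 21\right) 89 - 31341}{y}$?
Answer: $- \frac{808650759456}{144944003} \approx -5579.1$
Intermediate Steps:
$y = \frac{144944003}{37522656}$ ($y = \left(-39191\right) \left(- \frac{1}{13152}\right) + 30230 \cdot \frac{1}{34236} = \frac{39191}{13152} + \frac{15115}{17118} = \frac{144944003}{37522656} \approx 3.8628$)
$\frac{\left(89 + 21\right) 89 - 31341}{y} = \frac{\left(89 + 21\right) 89 - 31341}{\frac{144944003}{37522656}} = \left(110 \cdot 89 - 31341\right) \frac{37522656}{144944003} = \left(9790 - 31341\right) \frac{37522656}{144944003} = \left(-21551\right) \frac{37522656}{144944003} = - \frac{808650759456}{144944003}$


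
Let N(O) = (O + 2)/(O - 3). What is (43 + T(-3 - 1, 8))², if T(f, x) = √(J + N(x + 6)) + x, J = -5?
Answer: (561 + I*√429)²/121 ≈ 2597.5 + 192.06*I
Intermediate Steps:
N(O) = (2 + O)/(-3 + O)
T(f, x) = x + √(-5 + (8 + x)/(3 + x)) (T(f, x) = √(-5 + (2 + (x + 6))/(-3 + (x + 6))) + x = √(-5 + (2 + (6 + x))/(-3 + (6 + x))) + x = √(-5 + (8 + x)/(3 + x)) + x = x + √(-5 + (8 + x)/(3 + x)))
(43 + T(-3 - 1, 8))² = (43 + (8 + √((-7 - 4*8)/(3 + 8))))² = (43 + (8 + √((-7 - 32)/11)))² = (43 + (8 + √((1/11)*(-39))))² = (43 + (8 + √(-39/11)))² = (43 + (8 + I*√429/11))² = (51 + I*√429/11)²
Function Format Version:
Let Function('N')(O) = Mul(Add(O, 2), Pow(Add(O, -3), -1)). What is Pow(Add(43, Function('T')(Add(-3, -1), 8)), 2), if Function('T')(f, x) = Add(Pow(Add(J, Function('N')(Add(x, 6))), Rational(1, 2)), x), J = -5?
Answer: Mul(Rational(1, 121), Pow(Add(561, Mul(I, Pow(429, Rational(1, 2)))), 2)) ≈ Add(2597.5, Mul(192.06, I))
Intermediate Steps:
Function('N')(O) = Mul(Pow(Add(-3, O), -1), Add(2, O)) (Function('N')(O) = Mul(Add(2, O), Pow(Add(-3, O), -1)) = Mul(Pow(Add(-3, O), -1), Add(2, O)))
Function('T')(f, x) = Add(x, Pow(Add(-5, Mul(Pow(Add(3, x), -1), Add(8, x))), Rational(1, 2))) (Function('T')(f, x) = Add(Pow(Add(-5, Mul(Pow(Add(-3, Add(x, 6)), -1), Add(2, Add(x, 6)))), Rational(1, 2)), x) = Add(Pow(Add(-5, Mul(Pow(Add(-3, Add(6, x)), -1), Add(2, Add(6, x)))), Rational(1, 2)), x) = Add(Pow(Add(-5, Mul(Pow(Add(3, x), -1), Add(8, x))), Rational(1, 2)), x) = Add(x, Pow(Add(-5, Mul(Pow(Add(3, x), -1), Add(8, x))), Rational(1, 2))))
Pow(Add(43, Function('T')(Add(-3, -1), 8)), 2) = Pow(Add(43, Add(8, Pow(Mul(Pow(Add(3, 8), -1), Add(-7, Mul(-4, 8))), Rational(1, 2)))), 2) = Pow(Add(43, Add(8, Pow(Mul(Pow(11, -1), Add(-7, -32)), Rational(1, 2)))), 2) = Pow(Add(43, Add(8, Pow(Mul(Rational(1, 11), -39), Rational(1, 2)))), 2) = Pow(Add(43, Add(8, Pow(Rational(-39, 11), Rational(1, 2)))), 2) = Pow(Add(43, Add(8, Mul(Rational(1, 11), I, Pow(429, Rational(1, 2))))), 2) = Pow(Add(51, Mul(Rational(1, 11), I, Pow(429, Rational(1, 2)))), 2)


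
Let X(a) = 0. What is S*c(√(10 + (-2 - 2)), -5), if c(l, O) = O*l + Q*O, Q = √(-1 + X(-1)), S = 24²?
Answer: -2880*I - 2880*√6 ≈ -7054.5 - 2880.0*I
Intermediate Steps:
S = 576
Q = I (Q = √(-1 + 0) = √(-1) = I ≈ 1.0*I)
c(l, O) = I*O + O*l (c(l, O) = O*l + I*O = I*O + O*l)
S*c(√(10 + (-2 - 2)), -5) = 576*(-5*(I + √(10 + (-2 - 2)))) = 576*(-5*(I + √(10 - 4))) = 576*(-5*(I + √6)) = 576*(-5*I - 5*√6) = -2880*I - 2880*√6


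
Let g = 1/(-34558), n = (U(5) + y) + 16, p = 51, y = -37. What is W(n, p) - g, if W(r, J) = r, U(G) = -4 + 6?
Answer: -656601/34558 ≈ -19.000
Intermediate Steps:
U(G) = 2
n = -19 (n = (2 - 37) + 16 = -35 + 16 = -19)
g = -1/34558 ≈ -2.8937e-5
W(n, p) - g = -19 - 1*(-1/34558) = -19 + 1/34558 = -656601/34558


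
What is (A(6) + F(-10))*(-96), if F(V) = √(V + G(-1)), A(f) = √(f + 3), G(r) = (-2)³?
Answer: -288 - 288*I*√2 ≈ -288.0 - 407.29*I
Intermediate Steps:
G(r) = -8
A(f) = √(3 + f)
F(V) = √(-8 + V) (F(V) = √(V - 8) = √(-8 + V))
(A(6) + F(-10))*(-96) = (√(3 + 6) + √(-8 - 10))*(-96) = (√9 + √(-18))*(-96) = (3 + 3*I*√2)*(-96) = -288 - 288*I*√2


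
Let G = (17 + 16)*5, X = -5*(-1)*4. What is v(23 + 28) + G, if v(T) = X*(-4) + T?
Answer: 136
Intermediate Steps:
X = 20 (X = 5*4 = 20)
v(T) = -80 + T (v(T) = 20*(-4) + T = -80 + T)
G = 165 (G = 33*5 = 165)
v(23 + 28) + G = (-80 + (23 + 28)) + 165 = (-80 + 51) + 165 = -29 + 165 = 136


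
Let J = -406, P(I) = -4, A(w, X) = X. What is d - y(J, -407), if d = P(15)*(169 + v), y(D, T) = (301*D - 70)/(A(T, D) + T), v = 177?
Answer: -1247468/813 ≈ -1534.4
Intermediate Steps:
y(D, T) = (-70 + 301*D)/(D + T) (y(D, T) = (301*D - 70)/(D + T) = (-70 + 301*D)/(D + T))
d = -1384 (d = -4*(169 + 177) = -4*346 = -1384)
d - y(J, -407) = -1384 - 7*(-10 + 43*(-406))/(-406 - 407) = -1384 - 7*(-10 - 17458)/(-813) = -1384 - 7*(-1)*(-17468)/813 = -1384 - 1*122276/813 = -1384 - 122276/813 = -1247468/813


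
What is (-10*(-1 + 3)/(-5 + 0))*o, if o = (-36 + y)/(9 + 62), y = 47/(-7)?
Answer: -1196/497 ≈ -2.4064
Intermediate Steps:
y = -47/7 (y = 47*(-1/7) = -47/7 ≈ -6.7143)
o = -299/497 (o = (-36 - 47/7)/(9 + 62) = -299/7/71 = -299/7*1/71 = -299/497 ≈ -0.60161)
(-10*(-1 + 3)/(-5 + 0))*o = -10*(-1 + 3)/(-5 + 0)*(-299/497) = -20/(-5)*(-299/497) = -20*(-1)/5*(-299/497) = -10*(-2/5)*(-299/497) = 4*(-299/497) = -1196/497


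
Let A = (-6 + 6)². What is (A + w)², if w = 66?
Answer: 4356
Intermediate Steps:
A = 0 (A = 0² = 0)
(A + w)² = (0 + 66)² = 66² = 4356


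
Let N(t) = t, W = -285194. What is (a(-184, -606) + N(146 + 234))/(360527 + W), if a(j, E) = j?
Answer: 196/75333 ≈ 0.0026018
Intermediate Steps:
(a(-184, -606) + N(146 + 234))/(360527 + W) = (-184 + (146 + 234))/(360527 - 285194) = (-184 + 380)/75333 = 196*(1/75333) = 196/75333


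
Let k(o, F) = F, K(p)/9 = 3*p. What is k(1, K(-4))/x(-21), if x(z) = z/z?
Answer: -108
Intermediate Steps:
K(p) = 27*p (K(p) = 9*(3*p) = 27*p)
x(z) = 1
k(1, K(-4))/x(-21) = (27*(-4))/1 = -108*1 = -108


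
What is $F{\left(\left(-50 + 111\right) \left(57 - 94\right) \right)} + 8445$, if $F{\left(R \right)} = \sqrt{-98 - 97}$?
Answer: $8445 + i \sqrt{195} \approx 8445.0 + 13.964 i$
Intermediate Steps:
$F{\left(R \right)} = i \sqrt{195}$ ($F{\left(R \right)} = \sqrt{-195} = i \sqrt{195}$)
$F{\left(\left(-50 + 111\right) \left(57 - 94\right) \right)} + 8445 = i \sqrt{195} + 8445 = 8445 + i \sqrt{195}$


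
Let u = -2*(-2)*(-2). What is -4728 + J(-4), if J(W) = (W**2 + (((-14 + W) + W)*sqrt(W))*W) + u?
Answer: -4720 + 176*I ≈ -4720.0 + 176.0*I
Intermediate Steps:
u = -8 (u = 4*(-2) = -8)
J(W) = -8 + W**2 + W**(3/2)*(-14 + 2*W) (J(W) = (W**2 + (((-14 + W) + W)*sqrt(W))*W) - 8 = (W**2 + ((-14 + 2*W)*sqrt(W))*W) - 8 = (W**2 + (sqrt(W)*(-14 + 2*W))*W) - 8 = (W**2 + W**(3/2)*(-14 + 2*W)) - 8 = -8 + W**2 + W**(3/2)*(-14 + 2*W))
-4728 + J(-4) = -4728 + (-8 + (-4)**2 - (-112)*I + 2*(-4)**(5/2)) = -4728 + (-8 + 16 - (-112)*I + 2*(32*I)) = -4728 + (-8 + 16 + 112*I + 64*I) = -4728 + (8 + 176*I) = -4720 + 176*I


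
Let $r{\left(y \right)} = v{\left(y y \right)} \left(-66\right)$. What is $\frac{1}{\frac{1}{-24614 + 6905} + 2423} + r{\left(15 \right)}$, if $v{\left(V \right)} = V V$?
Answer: $- \frac{143369382154791}{42908906} \approx -3.3412 \cdot 10^{6}$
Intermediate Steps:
$v{\left(V \right)} = V^{2}$
$r{\left(y \right)} = - 66 y^{4}$ ($r{\left(y \right)} = \left(y y\right)^{2} \left(-66\right) = \left(y^{2}\right)^{2} \left(-66\right) = y^{4} \left(-66\right) = - 66 y^{4}$)
$\frac{1}{\frac{1}{-24614 + 6905} + 2423} + r{\left(15 \right)} = \frac{1}{\frac{1}{-24614 + 6905} + 2423} - 66 \cdot 15^{4} = \frac{1}{\frac{1}{-17709} + 2423} - 3341250 = \frac{1}{- \frac{1}{17709} + 2423} - 3341250 = \frac{1}{\frac{42908906}{17709}} - 3341250 = \frac{17709}{42908906} - 3341250 = - \frac{143369382154791}{42908906}$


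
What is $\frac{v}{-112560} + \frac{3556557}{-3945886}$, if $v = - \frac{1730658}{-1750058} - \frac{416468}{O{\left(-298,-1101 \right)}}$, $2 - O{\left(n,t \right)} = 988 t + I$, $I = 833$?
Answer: $- \frac{460968462573204130651}{511426681047901518480} \approx -0.90134$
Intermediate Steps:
$O{\left(n,t \right)} = -831 - 988 t$ ($O{\left(n,t \right)} = 2 - \left(988 t + 833\right) = 2 - \left(833 + 988 t\right) = -831 - 988 t$)
$v = \frac{9765319259}{16120659267}$ ($v = - \frac{1730658}{-1750058} - \frac{416468}{-831 - -1087788} = \left(-1730658\right) \left(- \frac{1}{1750058}\right) - \frac{416468}{-831 + 1087788} = \frac{865329}{875029} - \frac{416468}{1086957} = \frac{9765319259}{16120659267} \approx 0.60576$)
$\frac{v}{-112560} + \frac{3556557}{-3945886} = \frac{9765319259}{16120659267 \left(-112560\right)} + \frac{3556557}{-3945886} = \frac{9765319259}{16120659267} \left(- \frac{1}{112560}\right) + 3556557 \left(- \frac{1}{3945886}\right) = - \frac{9765319259}{1814541407093520} - \frac{3556557}{3945886} = - \frac{460968462573204130651}{511426681047901518480}$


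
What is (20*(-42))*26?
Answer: -21840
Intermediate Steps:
(20*(-42))*26 = -840*26 = -21840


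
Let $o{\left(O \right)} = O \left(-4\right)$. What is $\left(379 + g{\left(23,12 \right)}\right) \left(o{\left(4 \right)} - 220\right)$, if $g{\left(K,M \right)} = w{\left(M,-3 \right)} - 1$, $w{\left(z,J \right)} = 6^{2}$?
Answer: $-97704$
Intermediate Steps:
$o{\left(O \right)} = - 4 O$
$w{\left(z,J \right)} = 36$
$g{\left(K,M \right)} = 35$ ($g{\left(K,M \right)} = 36 - 1 = 35$)
$\left(379 + g{\left(23,12 \right)}\right) \left(o{\left(4 \right)} - 220\right) = \left(379 + 35\right) \left(\left(-4\right) 4 - 220\right) = 414 \left(-16 - 220\right) = 414 \left(-236\right) = -97704$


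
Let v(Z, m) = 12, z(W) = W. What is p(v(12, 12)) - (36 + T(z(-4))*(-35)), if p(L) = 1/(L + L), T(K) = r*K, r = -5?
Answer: 15937/24 ≈ 664.04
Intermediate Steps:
T(K) = -5*K
p(L) = 1/(2*L)
p(v(12, 12)) - (36 + T(z(-4))*(-35)) = (1/2)/12 - (36 - 5*(-4)*(-35)) = (1/2)*(1/12) - (36 + 20*(-35)) = 1/24 - (36 - 700) = 1/24 - 1*(-664) = 1/24 + 664 = 15937/24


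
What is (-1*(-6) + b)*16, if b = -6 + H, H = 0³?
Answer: 0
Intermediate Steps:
H = 0
b = -6 (b = -6 + 0 = -6)
(-1*(-6) + b)*16 = (-1*(-6) - 6)*16 = (6 - 6)*16 = 0*16 = 0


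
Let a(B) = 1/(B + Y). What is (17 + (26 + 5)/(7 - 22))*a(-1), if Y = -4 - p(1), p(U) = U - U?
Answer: -224/75 ≈ -2.9867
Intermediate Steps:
p(U) = 0
Y = -4 (Y = -4 - 1*0 = -4 + 0 = -4)
a(B) = 1/(-4 + B) (a(B) = 1/(B - 4) = 1/(-4 + B))
(17 + (26 + 5)/(7 - 22))*a(-1) = (17 + (26 + 5)/(7 - 22))/(-4 - 1) = (17 + 31/(-15))/(-5) = (17 + 31*(-1/15))*(-⅕) = (17 - 31/15)*(-⅕) = (224/15)*(-⅕) = -224/75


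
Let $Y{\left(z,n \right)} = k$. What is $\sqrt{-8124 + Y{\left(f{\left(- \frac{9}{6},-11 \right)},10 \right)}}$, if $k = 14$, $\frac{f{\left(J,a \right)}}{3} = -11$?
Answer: $i \sqrt{8110} \approx 90.056 i$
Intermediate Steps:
$f{\left(J,a \right)} = -33$ ($f{\left(J,a \right)} = 3 \left(-11\right) = -33$)
$Y{\left(z,n \right)} = 14$
$\sqrt{-8124 + Y{\left(f{\left(- \frac{9}{6},-11 \right)},10 \right)}} = \sqrt{-8124 + 14} = \sqrt{-8110} = i \sqrt{8110}$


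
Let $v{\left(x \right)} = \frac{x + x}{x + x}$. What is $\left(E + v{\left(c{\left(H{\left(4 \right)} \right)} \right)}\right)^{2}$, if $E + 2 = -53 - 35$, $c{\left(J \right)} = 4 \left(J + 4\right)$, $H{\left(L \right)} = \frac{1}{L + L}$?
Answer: $7921$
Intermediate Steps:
$H{\left(L \right)} = \frac{1}{2 L}$
$c{\left(J \right)} = 16 + 4 J$ ($c{\left(J \right)} = 4 \left(4 + J\right) = 16 + 4 J$)
$E = -90$ ($E = -2 - 88 = -90$)
$v{\left(x \right)} = 1$ ($v{\left(x \right)} = \frac{2 x}{2 x} = 2 x \frac{1}{2 x} = 1$)
$\left(E + v{\left(c{\left(H{\left(4 \right)} \right)} \right)}\right)^{2} = \left(-90 + 1\right)^{2} = \left(-89\right)^{2} = 7921$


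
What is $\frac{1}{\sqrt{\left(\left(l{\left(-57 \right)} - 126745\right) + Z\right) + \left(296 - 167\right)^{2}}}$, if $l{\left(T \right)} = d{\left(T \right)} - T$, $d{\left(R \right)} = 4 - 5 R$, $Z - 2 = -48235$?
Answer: $- \frac{i \sqrt{157991}}{157991} \approx - 0.0025158 i$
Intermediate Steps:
$Z = -48233$ ($Z = 2 - 48235 = -48233$)
$l{\left(T \right)} = 4 - 6 T$ ($l{\left(T \right)} = \left(4 - 5 T\right) - T = 4 - 6 T$)
$\frac{1}{\sqrt{\left(\left(l{\left(-57 \right)} - 126745\right) + Z\right) + \left(296 - 167\right)^{2}}} = \frac{1}{\sqrt{\left(\left(\left(4 - -342\right) - 126745\right) - 48233\right) + \left(296 - 167\right)^{2}}} = \frac{1}{\sqrt{\left(\left(\left(4 + 342\right) - 126745\right) - 48233\right) + 129^{2}}} = \frac{1}{\sqrt{\left(\left(346 - 126745\right) - 48233\right) + 16641}} = \frac{1}{\sqrt{\left(-126399 - 48233\right) + 16641}} = \frac{1}{\sqrt{-174632 + 16641}} = \frac{1}{\sqrt{-157991}} = \frac{1}{i \sqrt{157991}} = - \frac{i \sqrt{157991}}{157991}$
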